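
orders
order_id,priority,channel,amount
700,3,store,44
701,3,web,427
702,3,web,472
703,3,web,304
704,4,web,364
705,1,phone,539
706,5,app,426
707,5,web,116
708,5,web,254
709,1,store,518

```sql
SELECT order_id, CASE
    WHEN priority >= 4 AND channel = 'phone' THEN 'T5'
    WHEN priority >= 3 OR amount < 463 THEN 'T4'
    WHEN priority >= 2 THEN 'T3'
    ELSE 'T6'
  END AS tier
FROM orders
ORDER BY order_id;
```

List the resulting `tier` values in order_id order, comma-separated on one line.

order_id=700: priority >= 3 OR amount < 463 → T4
order_id=701: priority >= 3 OR amount < 463 → T4
order_id=702: priority >= 3 OR amount < 463 → T4
order_id=703: priority >= 3 OR amount < 463 → T4
order_id=704: priority >= 3 OR amount < 463 → T4
order_id=705: ELSE → T6
order_id=706: priority >= 3 OR amount < 463 → T4
order_id=707: priority >= 3 OR amount < 463 → T4
order_id=708: priority >= 3 OR amount < 463 → T4
order_id=709: ELSE → T6

T4, T4, T4, T4, T4, T6, T4, T4, T4, T6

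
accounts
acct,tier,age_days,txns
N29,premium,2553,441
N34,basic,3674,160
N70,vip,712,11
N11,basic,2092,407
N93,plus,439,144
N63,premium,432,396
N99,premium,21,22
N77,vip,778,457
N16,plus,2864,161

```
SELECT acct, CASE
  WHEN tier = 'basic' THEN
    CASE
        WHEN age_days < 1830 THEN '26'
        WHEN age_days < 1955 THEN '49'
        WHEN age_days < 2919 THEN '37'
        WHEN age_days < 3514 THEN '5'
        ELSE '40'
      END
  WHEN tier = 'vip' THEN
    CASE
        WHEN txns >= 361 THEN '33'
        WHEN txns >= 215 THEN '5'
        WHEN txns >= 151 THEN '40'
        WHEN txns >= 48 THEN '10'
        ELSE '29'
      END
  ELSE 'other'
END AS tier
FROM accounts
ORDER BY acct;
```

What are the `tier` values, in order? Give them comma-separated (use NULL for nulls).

acct=N11: tier='basic' → inner[age_days < 2919] → 37
acct=N16: tier='plus' → outer ELSE → other
acct=N29: tier='premium' → outer ELSE → other
acct=N34: tier='basic' → inner[ELSE] → 40
acct=N63: tier='premium' → outer ELSE → other
acct=N70: tier='vip' → inner[ELSE] → 29
acct=N77: tier='vip' → inner[txns >= 361] → 33
acct=N93: tier='plus' → outer ELSE → other
acct=N99: tier='premium' → outer ELSE → other

37, other, other, 40, other, 29, 33, other, other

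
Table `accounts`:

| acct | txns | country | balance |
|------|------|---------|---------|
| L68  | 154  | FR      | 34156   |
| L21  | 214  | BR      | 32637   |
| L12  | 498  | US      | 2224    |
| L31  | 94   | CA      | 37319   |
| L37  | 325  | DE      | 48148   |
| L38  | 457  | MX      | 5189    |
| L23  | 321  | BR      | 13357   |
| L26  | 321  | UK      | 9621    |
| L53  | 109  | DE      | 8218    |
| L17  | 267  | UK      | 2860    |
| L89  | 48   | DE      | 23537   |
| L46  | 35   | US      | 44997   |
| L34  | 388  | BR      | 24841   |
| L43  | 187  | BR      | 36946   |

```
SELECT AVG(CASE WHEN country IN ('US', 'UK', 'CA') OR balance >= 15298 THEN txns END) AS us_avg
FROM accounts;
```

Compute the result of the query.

230.0909090909

acct=L68: ✓ → 154
acct=L21: ✓ → 214
acct=L12: ✓ → 498
acct=L31: ✓ → 94
acct=L37: ✓ → 325
acct=L38: ✗
acct=L23: ✗
acct=L26: ✓ → 321
acct=L53: ✗
acct=L17: ✓ → 267
acct=L89: ✓ → 48
acct=L46: ✓ → 35
acct=L34: ✓ → 388
acct=L43: ✓ → 187
us_avg = (154 + 214 + 498 + 94 + 325 + 321 + 267 + 48 + 35 + 388 + 187) / 11 = 230.0909090909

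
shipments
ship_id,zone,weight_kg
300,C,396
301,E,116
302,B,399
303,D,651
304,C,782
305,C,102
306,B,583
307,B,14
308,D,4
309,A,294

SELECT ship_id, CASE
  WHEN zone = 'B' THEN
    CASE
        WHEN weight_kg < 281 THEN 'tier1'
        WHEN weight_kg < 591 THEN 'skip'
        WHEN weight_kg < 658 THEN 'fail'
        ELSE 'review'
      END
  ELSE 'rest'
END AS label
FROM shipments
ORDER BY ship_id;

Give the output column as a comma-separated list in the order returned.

rest, rest, skip, rest, rest, rest, skip, tier1, rest, rest

ship_id=300: zone='C' → outer ELSE → rest
ship_id=301: zone='E' → outer ELSE → rest
ship_id=302: zone='B' → inner[weight_kg < 591] → skip
ship_id=303: zone='D' → outer ELSE → rest
ship_id=304: zone='C' → outer ELSE → rest
ship_id=305: zone='C' → outer ELSE → rest
ship_id=306: zone='B' → inner[weight_kg < 591] → skip
ship_id=307: zone='B' → inner[weight_kg < 281] → tier1
ship_id=308: zone='D' → outer ELSE → rest
ship_id=309: zone='A' → outer ELSE → rest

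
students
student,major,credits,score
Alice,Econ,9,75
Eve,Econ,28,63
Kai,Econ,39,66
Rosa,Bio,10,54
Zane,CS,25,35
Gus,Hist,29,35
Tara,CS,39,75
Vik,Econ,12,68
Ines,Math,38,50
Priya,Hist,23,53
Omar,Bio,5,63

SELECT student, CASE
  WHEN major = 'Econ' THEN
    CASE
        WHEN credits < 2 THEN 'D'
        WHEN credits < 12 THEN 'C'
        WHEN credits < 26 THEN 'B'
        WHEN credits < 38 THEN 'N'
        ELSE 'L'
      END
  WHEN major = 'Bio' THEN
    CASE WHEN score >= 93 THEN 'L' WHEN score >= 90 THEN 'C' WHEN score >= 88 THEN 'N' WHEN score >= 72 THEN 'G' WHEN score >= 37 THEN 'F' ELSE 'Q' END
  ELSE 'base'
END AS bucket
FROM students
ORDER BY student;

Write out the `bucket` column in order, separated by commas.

student=Alice: major='Econ' → inner[credits < 12] → C
student=Eve: major='Econ' → inner[credits < 38] → N
student=Gus: major='Hist' → outer ELSE → base
student=Ines: major='Math' → outer ELSE → base
student=Kai: major='Econ' → inner[ELSE] → L
student=Omar: major='Bio' → inner[score >= 37] → F
student=Priya: major='Hist' → outer ELSE → base
student=Rosa: major='Bio' → inner[score >= 37] → F
student=Tara: major='CS' → outer ELSE → base
student=Vik: major='Econ' → inner[credits < 26] → B
student=Zane: major='CS' → outer ELSE → base

C, N, base, base, L, F, base, F, base, B, base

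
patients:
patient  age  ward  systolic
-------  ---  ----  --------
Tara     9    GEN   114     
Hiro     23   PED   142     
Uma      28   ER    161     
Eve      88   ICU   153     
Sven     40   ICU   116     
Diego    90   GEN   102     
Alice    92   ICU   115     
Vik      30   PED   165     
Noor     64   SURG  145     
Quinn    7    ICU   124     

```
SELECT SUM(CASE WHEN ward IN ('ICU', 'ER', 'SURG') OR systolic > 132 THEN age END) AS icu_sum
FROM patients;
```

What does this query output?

patient=Tara: ✗
patient=Hiro: ✓ → 23
patient=Uma: ✓ → 28
patient=Eve: ✓ → 88
patient=Sven: ✓ → 40
patient=Diego: ✗
patient=Alice: ✓ → 92
patient=Vik: ✓ → 30
patient=Noor: ✓ → 64
patient=Quinn: ✓ → 7
icu_sum = 23 + 28 + 88 + 40 + 92 + 30 + 64 + 7 = 372

372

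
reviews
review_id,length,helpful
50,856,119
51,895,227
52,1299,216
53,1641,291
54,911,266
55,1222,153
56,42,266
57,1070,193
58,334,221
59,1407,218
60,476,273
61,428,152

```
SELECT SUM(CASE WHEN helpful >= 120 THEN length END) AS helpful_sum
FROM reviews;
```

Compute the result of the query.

review_id=50: ✗
review_id=51: ✓ → 895
review_id=52: ✓ → 1299
review_id=53: ✓ → 1641
review_id=54: ✓ → 911
review_id=55: ✓ → 1222
review_id=56: ✓ → 42
review_id=57: ✓ → 1070
review_id=58: ✓ → 334
review_id=59: ✓ → 1407
review_id=60: ✓ → 476
review_id=61: ✓ → 428
helpful_sum = 895 + 1299 + 1641 + 911 + 1222 + 42 + 1070 + 334 + 1407 + 476 + 428 = 9725

9725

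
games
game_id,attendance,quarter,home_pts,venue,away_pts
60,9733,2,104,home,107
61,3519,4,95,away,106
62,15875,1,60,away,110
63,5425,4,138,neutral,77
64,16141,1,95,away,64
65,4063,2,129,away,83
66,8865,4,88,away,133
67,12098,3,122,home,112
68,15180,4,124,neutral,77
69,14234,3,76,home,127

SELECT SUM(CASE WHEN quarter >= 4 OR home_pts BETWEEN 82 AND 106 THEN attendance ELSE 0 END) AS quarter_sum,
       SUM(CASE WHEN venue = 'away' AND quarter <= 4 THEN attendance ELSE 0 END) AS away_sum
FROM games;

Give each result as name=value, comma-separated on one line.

quarter_sum=58863, away_sum=48463

[quarter_sum: quarter >= 4 OR home_pts BETWEEN 82 AND 106]
game_id=60: ✓ → 9733
game_id=61: ✓ → 3519
game_id=62: ✗
game_id=63: ✓ → 5425
game_id=64: ✓ → 16141
game_id=65: ✗
game_id=66: ✓ → 8865
game_id=67: ✗
game_id=68: ✓ → 15180
game_id=69: ✗
quarter_sum = 9733 + 3519 + 5425 + 16141 + 8865 + 15180 = 58863
—
[away_sum: venue = 'away' AND quarter <= 4]
game_id=60: ✗
game_id=61: ✓ → 3519
game_id=62: ✓ → 15875
game_id=63: ✗
game_id=64: ✓ → 16141
game_id=65: ✓ → 4063
game_id=66: ✓ → 8865
game_id=67: ✗
game_id=68: ✗
game_id=69: ✗
away_sum = 3519 + 15875 + 16141 + 4063 + 8865 = 48463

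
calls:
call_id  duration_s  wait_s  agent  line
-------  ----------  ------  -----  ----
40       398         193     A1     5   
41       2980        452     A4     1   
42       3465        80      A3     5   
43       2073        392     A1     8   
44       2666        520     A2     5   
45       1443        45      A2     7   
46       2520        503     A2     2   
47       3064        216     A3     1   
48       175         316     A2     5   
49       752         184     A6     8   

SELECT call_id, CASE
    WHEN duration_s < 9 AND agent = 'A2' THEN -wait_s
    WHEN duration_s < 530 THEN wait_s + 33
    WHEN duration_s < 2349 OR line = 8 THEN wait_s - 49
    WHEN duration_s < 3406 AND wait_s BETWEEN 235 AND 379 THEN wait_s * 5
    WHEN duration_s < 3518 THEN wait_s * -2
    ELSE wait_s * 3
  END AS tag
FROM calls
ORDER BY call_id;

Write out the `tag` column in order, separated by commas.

226, -904, -160, 343, -1040, -4, -1006, -432, 349, 135

call_id=40: duration_s < 530 → 226
call_id=41: duration_s < 3518 → -904
call_id=42: duration_s < 3518 → -160
call_id=43: duration_s < 2349 OR line = 8 → 343
call_id=44: duration_s < 3518 → -1040
call_id=45: duration_s < 2349 OR line = 8 → -4
call_id=46: duration_s < 3518 → -1006
call_id=47: duration_s < 3518 → -432
call_id=48: duration_s < 530 → 349
call_id=49: duration_s < 2349 OR line = 8 → 135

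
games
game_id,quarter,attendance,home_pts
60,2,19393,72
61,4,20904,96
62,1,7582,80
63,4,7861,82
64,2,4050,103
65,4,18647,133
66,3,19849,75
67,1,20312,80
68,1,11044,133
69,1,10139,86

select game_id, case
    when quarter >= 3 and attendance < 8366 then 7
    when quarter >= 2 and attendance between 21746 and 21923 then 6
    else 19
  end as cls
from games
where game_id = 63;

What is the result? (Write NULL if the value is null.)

game_id = 63: quarter=4, attendance=7861, home_pts=82.
quarter >= 3 and attendance < 8366 → true → 7

7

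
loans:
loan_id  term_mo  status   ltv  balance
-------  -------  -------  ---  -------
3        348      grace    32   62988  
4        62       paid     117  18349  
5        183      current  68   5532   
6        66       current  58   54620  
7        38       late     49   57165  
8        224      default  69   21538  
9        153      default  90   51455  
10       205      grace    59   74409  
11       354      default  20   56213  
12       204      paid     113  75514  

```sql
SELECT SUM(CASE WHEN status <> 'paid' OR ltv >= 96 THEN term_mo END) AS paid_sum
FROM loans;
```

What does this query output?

1837

loan_id=3: ✓ → 348
loan_id=4: ✓ → 62
loan_id=5: ✓ → 183
loan_id=6: ✓ → 66
loan_id=7: ✓ → 38
loan_id=8: ✓ → 224
loan_id=9: ✓ → 153
loan_id=10: ✓ → 205
loan_id=11: ✓ → 354
loan_id=12: ✓ → 204
paid_sum = 348 + 62 + 183 + 66 + 38 + 224 + 153 + 205 + 354 + 204 = 1837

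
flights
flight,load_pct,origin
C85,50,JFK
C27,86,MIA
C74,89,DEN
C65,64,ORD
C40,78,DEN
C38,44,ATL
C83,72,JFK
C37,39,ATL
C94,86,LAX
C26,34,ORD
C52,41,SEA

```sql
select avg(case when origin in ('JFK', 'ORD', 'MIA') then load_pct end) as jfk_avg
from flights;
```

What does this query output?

61.2

flight=C85: ✓ → 50
flight=C27: ✓ → 86
flight=C74: ✗
flight=C65: ✓ → 64
flight=C40: ✗
flight=C38: ✗
flight=C83: ✓ → 72
flight=C37: ✗
flight=C94: ✗
flight=C26: ✓ → 34
flight=C52: ✗
jfk_avg = (50 + 86 + 64 + 72 + 34) / 5 = 61.2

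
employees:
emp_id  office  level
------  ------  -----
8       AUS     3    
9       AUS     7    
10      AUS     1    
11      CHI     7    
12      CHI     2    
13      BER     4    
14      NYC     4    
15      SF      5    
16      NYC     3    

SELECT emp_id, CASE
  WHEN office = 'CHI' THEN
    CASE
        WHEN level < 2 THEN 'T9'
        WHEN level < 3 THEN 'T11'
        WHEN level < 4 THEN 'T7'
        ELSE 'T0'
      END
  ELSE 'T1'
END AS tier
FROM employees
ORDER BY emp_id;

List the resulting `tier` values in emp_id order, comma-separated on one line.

emp_id=8: office='AUS' → outer ELSE → T1
emp_id=9: office='AUS' → outer ELSE → T1
emp_id=10: office='AUS' → outer ELSE → T1
emp_id=11: office='CHI' → inner[ELSE] → T0
emp_id=12: office='CHI' → inner[level < 3] → T11
emp_id=13: office='BER' → outer ELSE → T1
emp_id=14: office='NYC' → outer ELSE → T1
emp_id=15: office='SF' → outer ELSE → T1
emp_id=16: office='NYC' → outer ELSE → T1

T1, T1, T1, T0, T11, T1, T1, T1, T1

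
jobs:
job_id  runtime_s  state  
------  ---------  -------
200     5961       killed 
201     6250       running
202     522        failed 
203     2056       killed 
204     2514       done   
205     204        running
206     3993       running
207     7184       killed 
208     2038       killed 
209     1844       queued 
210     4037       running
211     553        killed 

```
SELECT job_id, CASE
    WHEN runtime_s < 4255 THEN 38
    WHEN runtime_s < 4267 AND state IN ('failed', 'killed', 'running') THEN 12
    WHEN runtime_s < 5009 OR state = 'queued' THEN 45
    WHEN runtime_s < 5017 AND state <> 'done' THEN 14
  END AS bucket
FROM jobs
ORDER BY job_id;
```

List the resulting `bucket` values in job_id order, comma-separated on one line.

NULL, NULL, 38, 38, 38, 38, 38, NULL, 38, 38, 38, 38

job_id=200: (no match → NULL) → NULL
job_id=201: (no match → NULL) → NULL
job_id=202: runtime_s < 4255 → 38
job_id=203: runtime_s < 4255 → 38
job_id=204: runtime_s < 4255 → 38
job_id=205: runtime_s < 4255 → 38
job_id=206: runtime_s < 4255 → 38
job_id=207: (no match → NULL) → NULL
job_id=208: runtime_s < 4255 → 38
job_id=209: runtime_s < 4255 → 38
job_id=210: runtime_s < 4255 → 38
job_id=211: runtime_s < 4255 → 38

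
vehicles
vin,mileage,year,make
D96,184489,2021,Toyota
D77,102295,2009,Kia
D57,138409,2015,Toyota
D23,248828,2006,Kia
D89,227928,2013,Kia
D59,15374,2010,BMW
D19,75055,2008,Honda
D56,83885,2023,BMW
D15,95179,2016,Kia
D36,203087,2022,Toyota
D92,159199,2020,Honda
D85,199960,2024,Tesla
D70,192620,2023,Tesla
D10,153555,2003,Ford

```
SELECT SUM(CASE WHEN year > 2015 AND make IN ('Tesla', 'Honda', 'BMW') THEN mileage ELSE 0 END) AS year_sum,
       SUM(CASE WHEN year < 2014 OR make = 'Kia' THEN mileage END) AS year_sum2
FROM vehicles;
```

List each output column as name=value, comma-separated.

year_sum=635664, year_sum2=918214

[year_sum: year > 2015 AND make IN ('Tesla', 'Honda', 'BMW')]
vin=D96: ✗
vin=D77: ✗
vin=D57: ✗
vin=D23: ✗
vin=D89: ✗
vin=D59: ✗
vin=D19: ✗
vin=D56: ✓ → 83885
vin=D15: ✗
vin=D36: ✗
vin=D92: ✓ → 159199
vin=D85: ✓ → 199960
vin=D70: ✓ → 192620
vin=D10: ✗
year_sum = 83885 + 159199 + 199960 + 192620 = 635664
—
[year_sum2: year < 2014 OR make = 'Kia']
vin=D96: ✗
vin=D77: ✓ → 102295
vin=D57: ✗
vin=D23: ✓ → 248828
vin=D89: ✓ → 227928
vin=D59: ✓ → 15374
vin=D19: ✓ → 75055
vin=D56: ✗
vin=D15: ✓ → 95179
vin=D36: ✗
vin=D92: ✗
vin=D85: ✗
vin=D70: ✗
vin=D10: ✓ → 153555
year_sum2 = 102295 + 248828 + 227928 + 15374 + 75055 + 95179 + 153555 = 918214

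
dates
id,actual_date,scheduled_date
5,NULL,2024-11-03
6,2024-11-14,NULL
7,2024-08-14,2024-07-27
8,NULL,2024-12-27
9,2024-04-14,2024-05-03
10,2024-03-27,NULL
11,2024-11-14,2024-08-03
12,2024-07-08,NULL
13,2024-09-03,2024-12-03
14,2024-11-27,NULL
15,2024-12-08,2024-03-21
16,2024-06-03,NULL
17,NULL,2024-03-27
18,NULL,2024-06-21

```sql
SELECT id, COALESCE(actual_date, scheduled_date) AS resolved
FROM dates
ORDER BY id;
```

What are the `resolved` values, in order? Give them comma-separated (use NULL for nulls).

2024-11-03, 2024-11-14, 2024-08-14, 2024-12-27, 2024-04-14, 2024-03-27, 2024-11-14, 2024-07-08, 2024-09-03, 2024-11-27, 2024-12-08, 2024-06-03, 2024-03-27, 2024-06-21

id=5: actual_date=NULL, scheduled_date=2024-11-03 → 2024-11-03
id=6: actual_date=2024-11-14 → 2024-11-14
id=7: actual_date=2024-08-14 → 2024-08-14
id=8: actual_date=NULL, scheduled_date=2024-12-27 → 2024-12-27
id=9: actual_date=2024-04-14 → 2024-04-14
id=10: actual_date=2024-03-27 → 2024-03-27
id=11: actual_date=2024-11-14 → 2024-11-14
id=12: actual_date=2024-07-08 → 2024-07-08
id=13: actual_date=2024-09-03 → 2024-09-03
id=14: actual_date=2024-11-27 → 2024-11-27
id=15: actual_date=2024-12-08 → 2024-12-08
id=16: actual_date=2024-06-03 → 2024-06-03
id=17: actual_date=NULL, scheduled_date=2024-03-27 → 2024-03-27
id=18: actual_date=NULL, scheduled_date=2024-06-21 → 2024-06-21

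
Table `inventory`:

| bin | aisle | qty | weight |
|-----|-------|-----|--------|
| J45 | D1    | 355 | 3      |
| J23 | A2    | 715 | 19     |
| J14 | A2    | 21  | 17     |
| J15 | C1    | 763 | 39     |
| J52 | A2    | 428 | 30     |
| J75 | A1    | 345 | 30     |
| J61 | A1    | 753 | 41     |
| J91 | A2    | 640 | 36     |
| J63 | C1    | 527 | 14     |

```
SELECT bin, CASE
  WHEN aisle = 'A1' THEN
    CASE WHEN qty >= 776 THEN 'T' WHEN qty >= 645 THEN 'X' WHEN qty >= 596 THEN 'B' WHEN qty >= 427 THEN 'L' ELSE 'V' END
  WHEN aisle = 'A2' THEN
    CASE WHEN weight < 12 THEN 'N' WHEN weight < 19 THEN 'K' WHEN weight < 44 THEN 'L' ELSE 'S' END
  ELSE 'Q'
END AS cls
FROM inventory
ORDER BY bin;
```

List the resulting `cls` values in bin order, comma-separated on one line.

bin=J14: aisle='A2' → inner[weight < 19] → K
bin=J15: aisle='C1' → outer ELSE → Q
bin=J23: aisle='A2' → inner[weight < 44] → L
bin=J45: aisle='D1' → outer ELSE → Q
bin=J52: aisle='A2' → inner[weight < 44] → L
bin=J61: aisle='A1' → inner[qty >= 645] → X
bin=J63: aisle='C1' → outer ELSE → Q
bin=J75: aisle='A1' → inner[ELSE] → V
bin=J91: aisle='A2' → inner[weight < 44] → L

K, Q, L, Q, L, X, Q, V, L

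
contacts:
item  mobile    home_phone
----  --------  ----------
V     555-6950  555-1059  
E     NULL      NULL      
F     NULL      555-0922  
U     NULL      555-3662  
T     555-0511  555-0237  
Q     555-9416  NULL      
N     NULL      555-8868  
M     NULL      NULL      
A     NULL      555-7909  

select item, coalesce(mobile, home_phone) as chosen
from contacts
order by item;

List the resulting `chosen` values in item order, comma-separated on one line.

item=A: mobile=NULL, home_phone=555-7909 → 555-7909
item=E: mobile=NULL, home_phone=NULL (all NULL) → NULL
item=F: mobile=NULL, home_phone=555-0922 → 555-0922
item=M: mobile=NULL, home_phone=NULL (all NULL) → NULL
item=N: mobile=NULL, home_phone=555-8868 → 555-8868
item=Q: mobile=555-9416 → 555-9416
item=T: mobile=555-0511 → 555-0511
item=U: mobile=NULL, home_phone=555-3662 → 555-3662
item=V: mobile=555-6950 → 555-6950

555-7909, NULL, 555-0922, NULL, 555-8868, 555-9416, 555-0511, 555-3662, 555-6950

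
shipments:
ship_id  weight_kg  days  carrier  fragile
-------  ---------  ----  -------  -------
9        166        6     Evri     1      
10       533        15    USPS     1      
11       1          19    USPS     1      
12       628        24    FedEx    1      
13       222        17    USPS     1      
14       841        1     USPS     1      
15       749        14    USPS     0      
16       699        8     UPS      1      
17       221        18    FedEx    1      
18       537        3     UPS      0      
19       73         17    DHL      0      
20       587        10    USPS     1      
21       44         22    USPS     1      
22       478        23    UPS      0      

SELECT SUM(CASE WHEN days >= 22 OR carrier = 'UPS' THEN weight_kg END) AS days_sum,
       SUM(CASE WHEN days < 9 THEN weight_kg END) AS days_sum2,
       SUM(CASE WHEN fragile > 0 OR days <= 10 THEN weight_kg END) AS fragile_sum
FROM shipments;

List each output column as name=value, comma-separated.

[days_sum: days >= 22 OR carrier = 'UPS']
ship_id=9: ✗
ship_id=10: ✗
ship_id=11: ✗
ship_id=12: ✓ → 628
ship_id=13: ✗
ship_id=14: ✗
ship_id=15: ✗
ship_id=16: ✓ → 699
ship_id=17: ✗
ship_id=18: ✓ → 537
ship_id=19: ✗
ship_id=20: ✗
ship_id=21: ✓ → 44
ship_id=22: ✓ → 478
days_sum = 628 + 699 + 537 + 44 + 478 = 2386
—
[days_sum2: days < 9]
ship_id=9: ✓ → 166
ship_id=10: ✗
ship_id=11: ✗
ship_id=12: ✗
ship_id=13: ✗
ship_id=14: ✓ → 841
ship_id=15: ✗
ship_id=16: ✓ → 699
ship_id=17: ✗
ship_id=18: ✓ → 537
ship_id=19: ✗
ship_id=20: ✗
ship_id=21: ✗
ship_id=22: ✗
days_sum2 = 166 + 841 + 699 + 537 = 2243
—
[fragile_sum: fragile > 0 OR days <= 10]
ship_id=9: ✓ → 166
ship_id=10: ✓ → 533
ship_id=11: ✓ → 1
ship_id=12: ✓ → 628
ship_id=13: ✓ → 222
ship_id=14: ✓ → 841
ship_id=15: ✗
ship_id=16: ✓ → 699
ship_id=17: ✓ → 221
ship_id=18: ✓ → 537
ship_id=19: ✗
ship_id=20: ✓ → 587
ship_id=21: ✓ → 44
ship_id=22: ✗
fragile_sum = 166 + 533 + 1 + 628 + 222 + 841 + 699 + 221 + 537 + 587 + 44 = 4479

days_sum=2386, days_sum2=2243, fragile_sum=4479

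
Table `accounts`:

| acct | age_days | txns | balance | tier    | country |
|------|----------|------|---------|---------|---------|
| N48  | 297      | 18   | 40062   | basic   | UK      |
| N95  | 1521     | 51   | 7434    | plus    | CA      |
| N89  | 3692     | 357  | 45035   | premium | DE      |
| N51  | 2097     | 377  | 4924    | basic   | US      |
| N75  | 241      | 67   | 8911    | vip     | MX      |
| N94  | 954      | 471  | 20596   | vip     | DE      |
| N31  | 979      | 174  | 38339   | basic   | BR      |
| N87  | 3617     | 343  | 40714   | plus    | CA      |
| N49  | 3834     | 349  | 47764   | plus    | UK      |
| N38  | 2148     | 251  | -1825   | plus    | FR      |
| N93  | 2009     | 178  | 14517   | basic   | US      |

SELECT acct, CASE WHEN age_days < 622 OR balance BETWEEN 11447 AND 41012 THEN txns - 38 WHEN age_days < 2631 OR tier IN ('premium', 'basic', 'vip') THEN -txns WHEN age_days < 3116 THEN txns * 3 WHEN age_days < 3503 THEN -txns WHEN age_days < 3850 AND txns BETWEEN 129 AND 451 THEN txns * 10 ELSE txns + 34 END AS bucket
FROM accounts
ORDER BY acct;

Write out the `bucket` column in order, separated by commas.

acct=N31: age_days < 622 OR balance BETWEEN 11447 AND 41012 → 136
acct=N38: age_days < 2631 OR tier IN ('premium', 'basic', 'vip') → -251
acct=N48: age_days < 622 OR balance BETWEEN 11447 AND 41012 → -20
acct=N49: age_days < 3850 AND txns BETWEEN 129 AND 451 → 3490
acct=N51: age_days < 2631 OR tier IN ('premium', 'basic', 'vip') → -377
acct=N75: age_days < 622 OR balance BETWEEN 11447 AND 41012 → 29
acct=N87: age_days < 622 OR balance BETWEEN 11447 AND 41012 → 305
acct=N89: age_days < 2631 OR tier IN ('premium', 'basic', 'vip') → -357
acct=N93: age_days < 622 OR balance BETWEEN 11447 AND 41012 → 140
acct=N94: age_days < 622 OR balance BETWEEN 11447 AND 41012 → 433
acct=N95: age_days < 2631 OR tier IN ('premium', 'basic', 'vip') → -51

136, -251, -20, 3490, -377, 29, 305, -357, 140, 433, -51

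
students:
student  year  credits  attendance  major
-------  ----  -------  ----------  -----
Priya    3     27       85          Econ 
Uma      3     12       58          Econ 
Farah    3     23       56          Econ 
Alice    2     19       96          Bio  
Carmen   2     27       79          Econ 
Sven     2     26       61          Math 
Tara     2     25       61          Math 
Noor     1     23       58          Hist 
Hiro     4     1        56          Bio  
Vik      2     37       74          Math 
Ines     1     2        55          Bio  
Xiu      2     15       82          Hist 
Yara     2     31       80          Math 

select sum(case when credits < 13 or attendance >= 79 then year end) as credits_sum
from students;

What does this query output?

student=Priya: ✓ → 3
student=Uma: ✓ → 3
student=Farah: ✗
student=Alice: ✓ → 2
student=Carmen: ✓ → 2
student=Sven: ✗
student=Tara: ✗
student=Noor: ✗
student=Hiro: ✓ → 4
student=Vik: ✗
student=Ines: ✓ → 1
student=Xiu: ✓ → 2
student=Yara: ✓ → 2
credits_sum = 3 + 3 + 2 + 2 + 4 + 1 + 2 + 2 = 19

19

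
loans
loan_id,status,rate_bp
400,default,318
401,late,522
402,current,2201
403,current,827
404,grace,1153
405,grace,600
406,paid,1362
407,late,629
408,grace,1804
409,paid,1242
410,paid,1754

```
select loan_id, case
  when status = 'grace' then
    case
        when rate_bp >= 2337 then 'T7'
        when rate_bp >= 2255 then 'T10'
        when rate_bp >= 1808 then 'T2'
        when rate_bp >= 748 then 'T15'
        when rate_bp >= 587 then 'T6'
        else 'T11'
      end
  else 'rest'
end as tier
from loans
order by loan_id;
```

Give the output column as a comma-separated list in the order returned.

rest, rest, rest, rest, T15, T6, rest, rest, T15, rest, rest

loan_id=400: status='default' → outer ELSE → rest
loan_id=401: status='late' → outer ELSE → rest
loan_id=402: status='current' → outer ELSE → rest
loan_id=403: status='current' → outer ELSE → rest
loan_id=404: status='grace' → inner[rate_bp >= 748] → T15
loan_id=405: status='grace' → inner[rate_bp >= 587] → T6
loan_id=406: status='paid' → outer ELSE → rest
loan_id=407: status='late' → outer ELSE → rest
loan_id=408: status='grace' → inner[rate_bp >= 748] → T15
loan_id=409: status='paid' → outer ELSE → rest
loan_id=410: status='paid' → outer ELSE → rest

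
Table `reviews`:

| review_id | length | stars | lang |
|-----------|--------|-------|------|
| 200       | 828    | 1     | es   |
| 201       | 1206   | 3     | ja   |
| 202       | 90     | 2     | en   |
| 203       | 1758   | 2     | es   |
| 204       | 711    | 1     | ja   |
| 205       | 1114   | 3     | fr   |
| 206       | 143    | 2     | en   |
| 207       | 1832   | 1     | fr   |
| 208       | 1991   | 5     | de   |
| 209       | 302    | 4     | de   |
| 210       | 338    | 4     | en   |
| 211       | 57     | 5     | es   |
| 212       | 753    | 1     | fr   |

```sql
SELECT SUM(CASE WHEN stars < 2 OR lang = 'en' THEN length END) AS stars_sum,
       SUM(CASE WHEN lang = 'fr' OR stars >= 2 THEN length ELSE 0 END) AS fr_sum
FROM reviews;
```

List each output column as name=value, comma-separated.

[stars_sum: stars < 2 OR lang = 'en']
review_id=200: ✓ → 828
review_id=201: ✗
review_id=202: ✓ → 90
review_id=203: ✗
review_id=204: ✓ → 711
review_id=205: ✗
review_id=206: ✓ → 143
review_id=207: ✓ → 1832
review_id=208: ✗
review_id=209: ✗
review_id=210: ✓ → 338
review_id=211: ✗
review_id=212: ✓ → 753
stars_sum = 828 + 90 + 711 + 143 + 1832 + 338 + 753 = 4695
—
[fr_sum: lang = 'fr' OR stars >= 2]
review_id=200: ✗
review_id=201: ✓ → 1206
review_id=202: ✓ → 90
review_id=203: ✓ → 1758
review_id=204: ✗
review_id=205: ✓ → 1114
review_id=206: ✓ → 143
review_id=207: ✓ → 1832
review_id=208: ✓ → 1991
review_id=209: ✓ → 302
review_id=210: ✓ → 338
review_id=211: ✓ → 57
review_id=212: ✓ → 753
fr_sum = 1206 + 90 + 1758 + 1114 + 143 + 1832 + 1991 + 302 + 338 + 57 + 753 = 9584

stars_sum=4695, fr_sum=9584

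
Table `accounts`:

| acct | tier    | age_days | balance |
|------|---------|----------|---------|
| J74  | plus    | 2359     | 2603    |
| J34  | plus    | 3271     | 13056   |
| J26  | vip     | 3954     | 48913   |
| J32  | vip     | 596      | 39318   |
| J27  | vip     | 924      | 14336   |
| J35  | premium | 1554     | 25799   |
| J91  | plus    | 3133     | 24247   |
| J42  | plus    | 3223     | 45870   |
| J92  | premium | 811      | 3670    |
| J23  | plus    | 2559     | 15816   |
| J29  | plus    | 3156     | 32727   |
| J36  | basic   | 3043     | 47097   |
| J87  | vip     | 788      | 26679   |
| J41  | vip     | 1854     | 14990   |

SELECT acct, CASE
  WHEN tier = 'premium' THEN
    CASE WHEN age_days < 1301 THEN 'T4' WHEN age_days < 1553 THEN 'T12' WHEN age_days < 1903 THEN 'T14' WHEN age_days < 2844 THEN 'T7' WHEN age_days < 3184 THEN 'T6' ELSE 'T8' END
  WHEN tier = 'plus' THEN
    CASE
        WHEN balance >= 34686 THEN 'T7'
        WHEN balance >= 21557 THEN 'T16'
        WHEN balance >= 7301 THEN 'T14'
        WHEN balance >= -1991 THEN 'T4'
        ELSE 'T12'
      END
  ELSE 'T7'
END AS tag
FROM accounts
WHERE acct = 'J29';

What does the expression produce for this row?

acct = J29: tier=plus, age_days=3156, balance=32727.
tier='plus' → inner[balance >= 21557] → T16

T16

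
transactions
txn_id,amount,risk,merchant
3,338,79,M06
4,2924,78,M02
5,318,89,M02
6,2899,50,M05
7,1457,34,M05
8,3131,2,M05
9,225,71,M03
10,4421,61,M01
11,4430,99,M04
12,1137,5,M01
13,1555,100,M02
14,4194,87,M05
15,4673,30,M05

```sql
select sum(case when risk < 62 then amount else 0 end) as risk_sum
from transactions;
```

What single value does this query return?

17718

txn_id=3: ✗
txn_id=4: ✗
txn_id=5: ✗
txn_id=6: ✓ → 2899
txn_id=7: ✓ → 1457
txn_id=8: ✓ → 3131
txn_id=9: ✗
txn_id=10: ✓ → 4421
txn_id=11: ✗
txn_id=12: ✓ → 1137
txn_id=13: ✗
txn_id=14: ✗
txn_id=15: ✓ → 4673
risk_sum = 2899 + 1457 + 3131 + 4421 + 1137 + 4673 = 17718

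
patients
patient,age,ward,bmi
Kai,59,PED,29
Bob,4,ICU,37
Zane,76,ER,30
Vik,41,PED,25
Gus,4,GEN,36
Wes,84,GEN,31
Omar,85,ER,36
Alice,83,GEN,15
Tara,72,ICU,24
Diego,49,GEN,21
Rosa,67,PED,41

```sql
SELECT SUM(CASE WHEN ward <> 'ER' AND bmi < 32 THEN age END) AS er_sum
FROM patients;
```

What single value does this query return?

patient=Kai: ✓ → 59
patient=Bob: ✗
patient=Zane: ✗
patient=Vik: ✓ → 41
patient=Gus: ✗
patient=Wes: ✓ → 84
patient=Omar: ✗
patient=Alice: ✓ → 83
patient=Tara: ✓ → 72
patient=Diego: ✓ → 49
patient=Rosa: ✗
er_sum = 59 + 41 + 84 + 83 + 72 + 49 = 388

388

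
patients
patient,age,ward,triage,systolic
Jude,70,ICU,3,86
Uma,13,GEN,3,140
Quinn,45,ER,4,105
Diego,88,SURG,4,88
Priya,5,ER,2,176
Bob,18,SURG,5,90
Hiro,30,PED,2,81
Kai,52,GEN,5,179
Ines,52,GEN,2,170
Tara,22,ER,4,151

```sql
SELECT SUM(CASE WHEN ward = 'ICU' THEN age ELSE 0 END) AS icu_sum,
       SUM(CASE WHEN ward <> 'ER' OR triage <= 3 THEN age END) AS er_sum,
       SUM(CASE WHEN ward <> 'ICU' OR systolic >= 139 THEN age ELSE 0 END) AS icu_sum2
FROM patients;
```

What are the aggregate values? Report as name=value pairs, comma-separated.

[icu_sum: ward = 'ICU']
patient=Jude: ✓ → 70
patient=Uma: ✗
patient=Quinn: ✗
patient=Diego: ✗
patient=Priya: ✗
patient=Bob: ✗
patient=Hiro: ✗
patient=Kai: ✗
patient=Ines: ✗
patient=Tara: ✗
icu_sum = 70
—
[er_sum: ward <> 'ER' OR triage <= 3]
patient=Jude: ✓ → 70
patient=Uma: ✓ → 13
patient=Quinn: ✗
patient=Diego: ✓ → 88
patient=Priya: ✓ → 5
patient=Bob: ✓ → 18
patient=Hiro: ✓ → 30
patient=Kai: ✓ → 52
patient=Ines: ✓ → 52
patient=Tara: ✗
er_sum = 70 + 13 + 88 + 5 + 18 + 30 + 52 + 52 = 328
—
[icu_sum2: ward <> 'ICU' OR systolic >= 139]
patient=Jude: ✗
patient=Uma: ✓ → 13
patient=Quinn: ✓ → 45
patient=Diego: ✓ → 88
patient=Priya: ✓ → 5
patient=Bob: ✓ → 18
patient=Hiro: ✓ → 30
patient=Kai: ✓ → 52
patient=Ines: ✓ → 52
patient=Tara: ✓ → 22
icu_sum2 = 13 + 45 + 88 + 5 + 18 + 30 + 52 + 52 + 22 = 325

icu_sum=70, er_sum=328, icu_sum2=325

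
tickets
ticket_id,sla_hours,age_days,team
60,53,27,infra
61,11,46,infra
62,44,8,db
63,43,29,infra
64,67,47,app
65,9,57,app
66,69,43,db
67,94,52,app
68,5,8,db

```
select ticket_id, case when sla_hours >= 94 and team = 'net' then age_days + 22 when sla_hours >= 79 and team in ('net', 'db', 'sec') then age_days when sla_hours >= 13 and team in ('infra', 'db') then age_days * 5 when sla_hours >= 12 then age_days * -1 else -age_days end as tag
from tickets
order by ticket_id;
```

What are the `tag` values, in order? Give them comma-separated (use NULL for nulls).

ticket_id=60: sla_hours >= 13 and team in ('infra', 'db') → 135
ticket_id=61: ELSE → -46
ticket_id=62: sla_hours >= 13 and team in ('infra', 'db') → 40
ticket_id=63: sla_hours >= 13 and team in ('infra', 'db') → 145
ticket_id=64: sla_hours >= 12 → -47
ticket_id=65: ELSE → -57
ticket_id=66: sla_hours >= 13 and team in ('infra', 'db') → 215
ticket_id=67: sla_hours >= 12 → -52
ticket_id=68: ELSE → -8

135, -46, 40, 145, -47, -57, 215, -52, -8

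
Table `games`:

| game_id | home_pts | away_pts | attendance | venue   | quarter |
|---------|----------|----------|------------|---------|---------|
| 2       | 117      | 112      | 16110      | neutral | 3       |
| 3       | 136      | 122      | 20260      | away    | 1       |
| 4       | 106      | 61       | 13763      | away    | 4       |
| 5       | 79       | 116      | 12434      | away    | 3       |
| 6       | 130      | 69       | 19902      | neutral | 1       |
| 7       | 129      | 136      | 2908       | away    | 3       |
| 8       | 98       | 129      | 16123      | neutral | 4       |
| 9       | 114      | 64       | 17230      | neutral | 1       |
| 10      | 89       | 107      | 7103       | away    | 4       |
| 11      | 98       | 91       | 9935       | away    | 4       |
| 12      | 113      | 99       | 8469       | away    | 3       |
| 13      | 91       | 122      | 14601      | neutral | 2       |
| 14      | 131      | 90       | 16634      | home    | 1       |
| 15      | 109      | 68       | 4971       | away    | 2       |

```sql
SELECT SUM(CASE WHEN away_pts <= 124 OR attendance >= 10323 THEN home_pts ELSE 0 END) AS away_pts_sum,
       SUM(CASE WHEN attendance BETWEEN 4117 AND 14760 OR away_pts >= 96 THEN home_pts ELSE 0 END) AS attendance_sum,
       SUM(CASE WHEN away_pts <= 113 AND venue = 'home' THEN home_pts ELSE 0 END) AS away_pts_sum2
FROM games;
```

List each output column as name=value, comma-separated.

[away_pts_sum: away_pts <= 124 OR attendance >= 10323]
game_id=2: ✓ → 117
game_id=3: ✓ → 136
game_id=4: ✓ → 106
game_id=5: ✓ → 79
game_id=6: ✓ → 130
game_id=7: ✗
game_id=8: ✓ → 98
game_id=9: ✓ → 114
game_id=10: ✓ → 89
game_id=11: ✓ → 98
game_id=12: ✓ → 113
game_id=13: ✓ → 91
game_id=14: ✓ → 131
game_id=15: ✓ → 109
away_pts_sum = 117 + 136 + 106 + 79 + 130 + 98 + 114 + 89 + 98 + 113 + 91 + 131 + 109 = 1411
—
[attendance_sum: attendance BETWEEN 4117 AND 14760 OR away_pts >= 96]
game_id=2: ✓ → 117
game_id=3: ✓ → 136
game_id=4: ✓ → 106
game_id=5: ✓ → 79
game_id=6: ✗
game_id=7: ✓ → 129
game_id=8: ✓ → 98
game_id=9: ✗
game_id=10: ✓ → 89
game_id=11: ✓ → 98
game_id=12: ✓ → 113
game_id=13: ✓ → 91
game_id=14: ✗
game_id=15: ✓ → 109
attendance_sum = 117 + 136 + 106 + 79 + 129 + 98 + 89 + 98 + 113 + 91 + 109 = 1165
—
[away_pts_sum2: away_pts <= 113 AND venue = 'home']
game_id=2: ✗
game_id=3: ✗
game_id=4: ✗
game_id=5: ✗
game_id=6: ✗
game_id=7: ✗
game_id=8: ✗
game_id=9: ✗
game_id=10: ✗
game_id=11: ✗
game_id=12: ✗
game_id=13: ✗
game_id=14: ✓ → 131
game_id=15: ✗
away_pts_sum2 = 131

away_pts_sum=1411, attendance_sum=1165, away_pts_sum2=131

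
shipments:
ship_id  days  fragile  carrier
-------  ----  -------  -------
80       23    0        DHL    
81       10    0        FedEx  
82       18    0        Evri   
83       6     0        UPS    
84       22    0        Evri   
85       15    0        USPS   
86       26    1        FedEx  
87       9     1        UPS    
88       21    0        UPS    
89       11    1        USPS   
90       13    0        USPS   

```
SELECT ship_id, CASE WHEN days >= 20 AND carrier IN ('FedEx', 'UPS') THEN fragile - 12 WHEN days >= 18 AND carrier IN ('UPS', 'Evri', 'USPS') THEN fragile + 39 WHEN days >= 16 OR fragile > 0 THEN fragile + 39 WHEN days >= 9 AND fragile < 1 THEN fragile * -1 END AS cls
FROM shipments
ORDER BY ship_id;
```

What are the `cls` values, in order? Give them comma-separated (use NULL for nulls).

39, 0, 39, NULL, 39, 0, -11, 40, -12, 40, 0

ship_id=80: days >= 16 OR fragile > 0 → 39
ship_id=81: days >= 9 AND fragile < 1 → 0
ship_id=82: days >= 18 AND carrier IN ('UPS', 'Evri', 'USPS') → 39
ship_id=83: (no match → NULL) → NULL
ship_id=84: days >= 18 AND carrier IN ('UPS', 'Evri', 'USPS') → 39
ship_id=85: days >= 9 AND fragile < 1 → 0
ship_id=86: days >= 20 AND carrier IN ('FedEx', 'UPS') → -11
ship_id=87: days >= 16 OR fragile > 0 → 40
ship_id=88: days >= 20 AND carrier IN ('FedEx', 'UPS') → -12
ship_id=89: days >= 16 OR fragile > 0 → 40
ship_id=90: days >= 9 AND fragile < 1 → 0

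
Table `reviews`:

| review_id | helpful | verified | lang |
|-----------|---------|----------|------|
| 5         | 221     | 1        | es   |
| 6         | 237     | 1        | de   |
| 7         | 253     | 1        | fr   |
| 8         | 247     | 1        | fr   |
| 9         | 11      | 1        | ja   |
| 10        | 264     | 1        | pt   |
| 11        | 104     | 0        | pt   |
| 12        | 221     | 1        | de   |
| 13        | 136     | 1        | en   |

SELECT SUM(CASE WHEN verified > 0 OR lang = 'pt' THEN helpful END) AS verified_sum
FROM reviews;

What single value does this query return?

1694

review_id=5: ✓ → 221
review_id=6: ✓ → 237
review_id=7: ✓ → 253
review_id=8: ✓ → 247
review_id=9: ✓ → 11
review_id=10: ✓ → 264
review_id=11: ✓ → 104
review_id=12: ✓ → 221
review_id=13: ✓ → 136
verified_sum = 221 + 237 + 253 + 247 + 11 + 264 + 104 + 221 + 136 = 1694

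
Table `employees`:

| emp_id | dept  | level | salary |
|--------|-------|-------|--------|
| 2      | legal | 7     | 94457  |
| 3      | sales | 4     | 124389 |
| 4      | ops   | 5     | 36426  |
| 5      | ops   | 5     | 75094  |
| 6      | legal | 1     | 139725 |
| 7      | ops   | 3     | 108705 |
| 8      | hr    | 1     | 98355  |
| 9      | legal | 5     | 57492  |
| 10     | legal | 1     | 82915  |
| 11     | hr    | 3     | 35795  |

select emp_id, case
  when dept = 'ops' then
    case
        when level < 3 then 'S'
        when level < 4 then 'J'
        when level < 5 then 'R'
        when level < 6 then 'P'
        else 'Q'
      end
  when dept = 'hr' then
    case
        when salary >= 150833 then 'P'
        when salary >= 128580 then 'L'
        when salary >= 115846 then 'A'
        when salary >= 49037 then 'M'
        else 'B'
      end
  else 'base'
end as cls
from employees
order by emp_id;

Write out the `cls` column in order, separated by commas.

emp_id=2: dept='legal' → outer ELSE → base
emp_id=3: dept='sales' → outer ELSE → base
emp_id=4: dept='ops' → inner[level < 6] → P
emp_id=5: dept='ops' → inner[level < 6] → P
emp_id=6: dept='legal' → outer ELSE → base
emp_id=7: dept='ops' → inner[level < 4] → J
emp_id=8: dept='hr' → inner[salary >= 49037] → M
emp_id=9: dept='legal' → outer ELSE → base
emp_id=10: dept='legal' → outer ELSE → base
emp_id=11: dept='hr' → inner[ELSE] → B

base, base, P, P, base, J, M, base, base, B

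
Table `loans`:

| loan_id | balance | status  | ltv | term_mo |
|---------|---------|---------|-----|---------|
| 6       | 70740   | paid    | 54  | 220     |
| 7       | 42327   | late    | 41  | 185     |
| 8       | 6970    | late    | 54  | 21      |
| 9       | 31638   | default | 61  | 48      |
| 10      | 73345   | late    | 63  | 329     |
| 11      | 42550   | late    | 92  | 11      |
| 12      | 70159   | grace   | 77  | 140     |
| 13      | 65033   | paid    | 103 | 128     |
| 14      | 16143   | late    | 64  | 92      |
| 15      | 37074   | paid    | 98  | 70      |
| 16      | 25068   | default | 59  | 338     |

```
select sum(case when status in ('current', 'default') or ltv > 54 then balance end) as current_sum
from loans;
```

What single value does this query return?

361010

loan_id=6: ✗
loan_id=7: ✗
loan_id=8: ✗
loan_id=9: ✓ → 31638
loan_id=10: ✓ → 73345
loan_id=11: ✓ → 42550
loan_id=12: ✓ → 70159
loan_id=13: ✓ → 65033
loan_id=14: ✓ → 16143
loan_id=15: ✓ → 37074
loan_id=16: ✓ → 25068
current_sum = 31638 + 73345 + 42550 + 70159 + 65033 + 16143 + 37074 + 25068 = 361010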